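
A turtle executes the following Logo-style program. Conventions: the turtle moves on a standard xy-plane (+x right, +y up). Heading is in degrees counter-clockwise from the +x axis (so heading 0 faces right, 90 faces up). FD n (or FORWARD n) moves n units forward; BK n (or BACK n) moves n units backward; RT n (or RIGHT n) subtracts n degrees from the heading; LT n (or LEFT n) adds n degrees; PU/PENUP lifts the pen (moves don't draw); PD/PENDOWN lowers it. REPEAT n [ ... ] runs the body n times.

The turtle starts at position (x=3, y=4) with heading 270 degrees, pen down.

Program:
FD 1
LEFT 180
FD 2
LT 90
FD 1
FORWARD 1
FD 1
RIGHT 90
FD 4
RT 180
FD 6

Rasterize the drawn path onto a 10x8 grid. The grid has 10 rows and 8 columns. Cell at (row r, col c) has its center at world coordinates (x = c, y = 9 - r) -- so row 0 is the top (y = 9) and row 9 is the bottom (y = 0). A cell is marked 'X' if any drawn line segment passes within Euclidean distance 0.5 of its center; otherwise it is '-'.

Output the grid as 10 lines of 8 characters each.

Answer: X-------
X-------
X-------
X-------
XXXX----
X--X----
X--X----
--------
--------
--------

Derivation:
Segment 0: (3,4) -> (3,3)
Segment 1: (3,3) -> (3,5)
Segment 2: (3,5) -> (2,5)
Segment 3: (2,5) -> (1,5)
Segment 4: (1,5) -> (0,5)
Segment 5: (0,5) -> (0,9)
Segment 6: (0,9) -> (0,3)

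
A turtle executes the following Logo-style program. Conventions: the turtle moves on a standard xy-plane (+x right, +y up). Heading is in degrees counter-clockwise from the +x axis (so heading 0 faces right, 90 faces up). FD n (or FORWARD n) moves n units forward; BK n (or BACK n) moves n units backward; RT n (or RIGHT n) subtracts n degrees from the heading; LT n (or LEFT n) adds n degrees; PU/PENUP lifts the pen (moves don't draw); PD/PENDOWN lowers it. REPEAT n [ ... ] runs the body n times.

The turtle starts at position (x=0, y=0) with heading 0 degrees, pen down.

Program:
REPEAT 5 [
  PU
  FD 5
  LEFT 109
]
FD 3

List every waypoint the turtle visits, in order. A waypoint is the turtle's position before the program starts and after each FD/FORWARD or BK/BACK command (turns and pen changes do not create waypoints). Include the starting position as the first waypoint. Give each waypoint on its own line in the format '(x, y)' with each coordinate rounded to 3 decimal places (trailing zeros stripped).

Answer: (0, 0)
(5, 0)
(3.372, 4.728)
(-0.568, 1.649)
(3.625, -1.074)
(4.835, 3.778)
(1.846, 3.516)

Derivation:
Executing turtle program step by step:
Start: pos=(0,0), heading=0, pen down
REPEAT 5 [
  -- iteration 1/5 --
  PU: pen up
  FD 5: (0,0) -> (5,0) [heading=0, move]
  LT 109: heading 0 -> 109
  -- iteration 2/5 --
  PU: pen up
  FD 5: (5,0) -> (3.372,4.728) [heading=109, move]
  LT 109: heading 109 -> 218
  -- iteration 3/5 --
  PU: pen up
  FD 5: (3.372,4.728) -> (-0.568,1.649) [heading=218, move]
  LT 109: heading 218 -> 327
  -- iteration 4/5 --
  PU: pen up
  FD 5: (-0.568,1.649) -> (3.625,-1.074) [heading=327, move]
  LT 109: heading 327 -> 76
  -- iteration 5/5 --
  PU: pen up
  FD 5: (3.625,-1.074) -> (4.835,3.778) [heading=76, move]
  LT 109: heading 76 -> 185
]
FD 3: (4.835,3.778) -> (1.846,3.516) [heading=185, move]
Final: pos=(1.846,3.516), heading=185, 0 segment(s) drawn
Waypoints (7 total):
(0, 0)
(5, 0)
(3.372, 4.728)
(-0.568, 1.649)
(3.625, -1.074)
(4.835, 3.778)
(1.846, 3.516)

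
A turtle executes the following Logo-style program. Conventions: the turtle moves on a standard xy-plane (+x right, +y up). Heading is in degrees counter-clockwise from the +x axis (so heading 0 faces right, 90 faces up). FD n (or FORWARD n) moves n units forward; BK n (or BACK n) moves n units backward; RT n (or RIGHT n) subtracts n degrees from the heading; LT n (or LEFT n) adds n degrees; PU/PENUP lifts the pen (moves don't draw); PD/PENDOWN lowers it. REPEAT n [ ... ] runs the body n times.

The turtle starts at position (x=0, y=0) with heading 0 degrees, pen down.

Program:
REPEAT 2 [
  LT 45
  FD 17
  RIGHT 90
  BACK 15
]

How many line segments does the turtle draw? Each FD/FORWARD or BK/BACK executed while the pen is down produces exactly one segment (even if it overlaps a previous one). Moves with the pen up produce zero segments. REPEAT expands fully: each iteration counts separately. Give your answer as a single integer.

Executing turtle program step by step:
Start: pos=(0,0), heading=0, pen down
REPEAT 2 [
  -- iteration 1/2 --
  LT 45: heading 0 -> 45
  FD 17: (0,0) -> (12.021,12.021) [heading=45, draw]
  RT 90: heading 45 -> 315
  BK 15: (12.021,12.021) -> (1.414,22.627) [heading=315, draw]
  -- iteration 2/2 --
  LT 45: heading 315 -> 0
  FD 17: (1.414,22.627) -> (18.414,22.627) [heading=0, draw]
  RT 90: heading 0 -> 270
  BK 15: (18.414,22.627) -> (18.414,37.627) [heading=270, draw]
]
Final: pos=(18.414,37.627), heading=270, 4 segment(s) drawn
Segments drawn: 4

Answer: 4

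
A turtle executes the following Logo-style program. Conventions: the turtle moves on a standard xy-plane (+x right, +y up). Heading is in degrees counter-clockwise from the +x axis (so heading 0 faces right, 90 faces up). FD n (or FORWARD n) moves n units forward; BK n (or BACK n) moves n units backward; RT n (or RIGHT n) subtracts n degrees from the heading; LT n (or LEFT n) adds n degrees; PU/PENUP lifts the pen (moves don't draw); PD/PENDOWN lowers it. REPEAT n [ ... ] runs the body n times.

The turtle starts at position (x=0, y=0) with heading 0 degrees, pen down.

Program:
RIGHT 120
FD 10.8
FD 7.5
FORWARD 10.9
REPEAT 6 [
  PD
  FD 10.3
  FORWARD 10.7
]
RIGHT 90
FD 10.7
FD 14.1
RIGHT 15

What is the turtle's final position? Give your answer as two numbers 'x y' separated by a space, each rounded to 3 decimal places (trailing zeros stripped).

Answer: -99.077 -122.007

Derivation:
Executing turtle program step by step:
Start: pos=(0,0), heading=0, pen down
RT 120: heading 0 -> 240
FD 10.8: (0,0) -> (-5.4,-9.353) [heading=240, draw]
FD 7.5: (-5.4,-9.353) -> (-9.15,-15.848) [heading=240, draw]
FD 10.9: (-9.15,-15.848) -> (-14.6,-25.288) [heading=240, draw]
REPEAT 6 [
  -- iteration 1/6 --
  PD: pen down
  FD 10.3: (-14.6,-25.288) -> (-19.75,-34.208) [heading=240, draw]
  FD 10.7: (-19.75,-34.208) -> (-25.1,-43.474) [heading=240, draw]
  -- iteration 2/6 --
  PD: pen down
  FD 10.3: (-25.1,-43.474) -> (-30.25,-52.395) [heading=240, draw]
  FD 10.7: (-30.25,-52.395) -> (-35.6,-61.661) [heading=240, draw]
  -- iteration 3/6 --
  PD: pen down
  FD 10.3: (-35.6,-61.661) -> (-40.75,-70.581) [heading=240, draw]
  FD 10.7: (-40.75,-70.581) -> (-46.1,-79.848) [heading=240, draw]
  -- iteration 4/6 --
  PD: pen down
  FD 10.3: (-46.1,-79.848) -> (-51.25,-88.768) [heading=240, draw]
  FD 10.7: (-51.25,-88.768) -> (-56.6,-98.034) [heading=240, draw]
  -- iteration 5/6 --
  PD: pen down
  FD 10.3: (-56.6,-98.034) -> (-61.75,-106.954) [heading=240, draw]
  FD 10.7: (-61.75,-106.954) -> (-67.1,-116.221) [heading=240, draw]
  -- iteration 6/6 --
  PD: pen down
  FD 10.3: (-67.1,-116.221) -> (-72.25,-125.141) [heading=240, draw]
  FD 10.7: (-72.25,-125.141) -> (-77.6,-134.407) [heading=240, draw]
]
RT 90: heading 240 -> 150
FD 10.7: (-77.6,-134.407) -> (-86.866,-129.057) [heading=150, draw]
FD 14.1: (-86.866,-129.057) -> (-99.077,-122.007) [heading=150, draw]
RT 15: heading 150 -> 135
Final: pos=(-99.077,-122.007), heading=135, 17 segment(s) drawn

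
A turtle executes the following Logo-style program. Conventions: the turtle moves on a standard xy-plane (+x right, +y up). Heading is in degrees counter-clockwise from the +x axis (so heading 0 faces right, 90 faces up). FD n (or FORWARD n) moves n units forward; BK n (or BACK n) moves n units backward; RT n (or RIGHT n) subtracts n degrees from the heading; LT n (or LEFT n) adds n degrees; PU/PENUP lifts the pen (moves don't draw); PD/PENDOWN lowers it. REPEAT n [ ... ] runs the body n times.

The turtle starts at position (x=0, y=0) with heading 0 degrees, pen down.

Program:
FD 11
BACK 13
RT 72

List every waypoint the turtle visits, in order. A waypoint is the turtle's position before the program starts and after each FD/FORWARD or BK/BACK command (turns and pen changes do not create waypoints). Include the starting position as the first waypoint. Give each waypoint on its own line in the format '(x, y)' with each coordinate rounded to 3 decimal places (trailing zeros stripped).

Answer: (0, 0)
(11, 0)
(-2, 0)

Derivation:
Executing turtle program step by step:
Start: pos=(0,0), heading=0, pen down
FD 11: (0,0) -> (11,0) [heading=0, draw]
BK 13: (11,0) -> (-2,0) [heading=0, draw]
RT 72: heading 0 -> 288
Final: pos=(-2,0), heading=288, 2 segment(s) drawn
Waypoints (3 total):
(0, 0)
(11, 0)
(-2, 0)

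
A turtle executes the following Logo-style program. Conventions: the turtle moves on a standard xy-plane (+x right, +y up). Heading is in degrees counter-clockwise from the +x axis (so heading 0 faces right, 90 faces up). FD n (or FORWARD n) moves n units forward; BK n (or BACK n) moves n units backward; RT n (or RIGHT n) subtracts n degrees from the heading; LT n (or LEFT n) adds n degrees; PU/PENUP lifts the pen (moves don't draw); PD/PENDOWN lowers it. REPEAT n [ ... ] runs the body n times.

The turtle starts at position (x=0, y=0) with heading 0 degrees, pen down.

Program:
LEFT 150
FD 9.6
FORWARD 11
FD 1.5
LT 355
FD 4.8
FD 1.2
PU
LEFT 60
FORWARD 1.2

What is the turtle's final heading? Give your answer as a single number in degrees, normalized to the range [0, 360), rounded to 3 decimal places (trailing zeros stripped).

Executing turtle program step by step:
Start: pos=(0,0), heading=0, pen down
LT 150: heading 0 -> 150
FD 9.6: (0,0) -> (-8.314,4.8) [heading=150, draw]
FD 11: (-8.314,4.8) -> (-17.84,10.3) [heading=150, draw]
FD 1.5: (-17.84,10.3) -> (-19.139,11.05) [heading=150, draw]
LT 355: heading 150 -> 145
FD 4.8: (-19.139,11.05) -> (-23.071,13.803) [heading=145, draw]
FD 1.2: (-23.071,13.803) -> (-24.054,14.491) [heading=145, draw]
PU: pen up
LT 60: heading 145 -> 205
FD 1.2: (-24.054,14.491) -> (-25.142,13.984) [heading=205, move]
Final: pos=(-25.142,13.984), heading=205, 5 segment(s) drawn

Answer: 205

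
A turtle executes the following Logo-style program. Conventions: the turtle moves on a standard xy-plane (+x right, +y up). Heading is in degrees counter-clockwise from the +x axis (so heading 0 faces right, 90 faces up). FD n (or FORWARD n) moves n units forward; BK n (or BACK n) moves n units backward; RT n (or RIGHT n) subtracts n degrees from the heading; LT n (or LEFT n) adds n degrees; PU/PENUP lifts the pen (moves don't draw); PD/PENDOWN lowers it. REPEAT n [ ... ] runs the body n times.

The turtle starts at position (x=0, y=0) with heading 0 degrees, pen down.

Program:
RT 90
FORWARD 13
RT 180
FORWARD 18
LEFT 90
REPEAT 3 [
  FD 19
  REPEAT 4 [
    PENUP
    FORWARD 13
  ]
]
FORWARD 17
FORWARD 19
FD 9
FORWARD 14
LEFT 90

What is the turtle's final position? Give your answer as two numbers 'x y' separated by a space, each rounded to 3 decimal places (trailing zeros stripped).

Executing turtle program step by step:
Start: pos=(0,0), heading=0, pen down
RT 90: heading 0 -> 270
FD 13: (0,0) -> (0,-13) [heading=270, draw]
RT 180: heading 270 -> 90
FD 18: (0,-13) -> (0,5) [heading=90, draw]
LT 90: heading 90 -> 180
REPEAT 3 [
  -- iteration 1/3 --
  FD 19: (0,5) -> (-19,5) [heading=180, draw]
  REPEAT 4 [
    -- iteration 1/4 --
    PU: pen up
    FD 13: (-19,5) -> (-32,5) [heading=180, move]
    -- iteration 2/4 --
    PU: pen up
    FD 13: (-32,5) -> (-45,5) [heading=180, move]
    -- iteration 3/4 --
    PU: pen up
    FD 13: (-45,5) -> (-58,5) [heading=180, move]
    -- iteration 4/4 --
    PU: pen up
    FD 13: (-58,5) -> (-71,5) [heading=180, move]
  ]
  -- iteration 2/3 --
  FD 19: (-71,5) -> (-90,5) [heading=180, move]
  REPEAT 4 [
    -- iteration 1/4 --
    PU: pen up
    FD 13: (-90,5) -> (-103,5) [heading=180, move]
    -- iteration 2/4 --
    PU: pen up
    FD 13: (-103,5) -> (-116,5) [heading=180, move]
    -- iteration 3/4 --
    PU: pen up
    FD 13: (-116,5) -> (-129,5) [heading=180, move]
    -- iteration 4/4 --
    PU: pen up
    FD 13: (-129,5) -> (-142,5) [heading=180, move]
  ]
  -- iteration 3/3 --
  FD 19: (-142,5) -> (-161,5) [heading=180, move]
  REPEAT 4 [
    -- iteration 1/4 --
    PU: pen up
    FD 13: (-161,5) -> (-174,5) [heading=180, move]
    -- iteration 2/4 --
    PU: pen up
    FD 13: (-174,5) -> (-187,5) [heading=180, move]
    -- iteration 3/4 --
    PU: pen up
    FD 13: (-187,5) -> (-200,5) [heading=180, move]
    -- iteration 4/4 --
    PU: pen up
    FD 13: (-200,5) -> (-213,5) [heading=180, move]
  ]
]
FD 17: (-213,5) -> (-230,5) [heading=180, move]
FD 19: (-230,5) -> (-249,5) [heading=180, move]
FD 9: (-249,5) -> (-258,5) [heading=180, move]
FD 14: (-258,5) -> (-272,5) [heading=180, move]
LT 90: heading 180 -> 270
Final: pos=(-272,5), heading=270, 3 segment(s) drawn

Answer: -272 5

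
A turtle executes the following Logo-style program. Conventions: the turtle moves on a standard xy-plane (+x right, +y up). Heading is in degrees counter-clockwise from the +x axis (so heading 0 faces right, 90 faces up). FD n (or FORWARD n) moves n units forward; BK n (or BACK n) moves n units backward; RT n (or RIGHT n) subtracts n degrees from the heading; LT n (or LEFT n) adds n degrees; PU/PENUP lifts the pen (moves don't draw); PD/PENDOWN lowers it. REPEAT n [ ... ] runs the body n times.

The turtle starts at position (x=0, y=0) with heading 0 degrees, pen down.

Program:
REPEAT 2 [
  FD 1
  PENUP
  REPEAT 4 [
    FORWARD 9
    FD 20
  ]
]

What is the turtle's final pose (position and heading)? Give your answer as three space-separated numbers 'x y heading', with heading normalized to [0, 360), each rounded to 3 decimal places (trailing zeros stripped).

Answer: 234 0 0

Derivation:
Executing turtle program step by step:
Start: pos=(0,0), heading=0, pen down
REPEAT 2 [
  -- iteration 1/2 --
  FD 1: (0,0) -> (1,0) [heading=0, draw]
  PU: pen up
  REPEAT 4 [
    -- iteration 1/4 --
    FD 9: (1,0) -> (10,0) [heading=0, move]
    FD 20: (10,0) -> (30,0) [heading=0, move]
    -- iteration 2/4 --
    FD 9: (30,0) -> (39,0) [heading=0, move]
    FD 20: (39,0) -> (59,0) [heading=0, move]
    -- iteration 3/4 --
    FD 9: (59,0) -> (68,0) [heading=0, move]
    FD 20: (68,0) -> (88,0) [heading=0, move]
    -- iteration 4/4 --
    FD 9: (88,0) -> (97,0) [heading=0, move]
    FD 20: (97,0) -> (117,0) [heading=0, move]
  ]
  -- iteration 2/2 --
  FD 1: (117,0) -> (118,0) [heading=0, move]
  PU: pen up
  REPEAT 4 [
    -- iteration 1/4 --
    FD 9: (118,0) -> (127,0) [heading=0, move]
    FD 20: (127,0) -> (147,0) [heading=0, move]
    -- iteration 2/4 --
    FD 9: (147,0) -> (156,0) [heading=0, move]
    FD 20: (156,0) -> (176,0) [heading=0, move]
    -- iteration 3/4 --
    FD 9: (176,0) -> (185,0) [heading=0, move]
    FD 20: (185,0) -> (205,0) [heading=0, move]
    -- iteration 4/4 --
    FD 9: (205,0) -> (214,0) [heading=0, move]
    FD 20: (214,0) -> (234,0) [heading=0, move]
  ]
]
Final: pos=(234,0), heading=0, 1 segment(s) drawn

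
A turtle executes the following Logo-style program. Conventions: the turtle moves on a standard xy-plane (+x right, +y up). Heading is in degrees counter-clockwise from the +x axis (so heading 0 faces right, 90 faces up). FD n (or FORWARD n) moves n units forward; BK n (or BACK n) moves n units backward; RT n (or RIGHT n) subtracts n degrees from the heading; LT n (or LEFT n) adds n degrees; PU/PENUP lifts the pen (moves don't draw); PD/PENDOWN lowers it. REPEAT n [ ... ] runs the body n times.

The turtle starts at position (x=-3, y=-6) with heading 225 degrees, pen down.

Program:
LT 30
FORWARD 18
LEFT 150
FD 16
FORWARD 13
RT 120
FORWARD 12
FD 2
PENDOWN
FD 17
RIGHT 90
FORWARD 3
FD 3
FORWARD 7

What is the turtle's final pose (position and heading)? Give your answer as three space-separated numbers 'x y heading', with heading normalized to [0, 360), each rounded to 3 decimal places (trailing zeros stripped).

Answer: 8.314 -36.189 195

Derivation:
Executing turtle program step by step:
Start: pos=(-3,-6), heading=225, pen down
LT 30: heading 225 -> 255
FD 18: (-3,-6) -> (-7.659,-23.387) [heading=255, draw]
LT 150: heading 255 -> 45
FD 16: (-7.659,-23.387) -> (3.655,-12.073) [heading=45, draw]
FD 13: (3.655,-12.073) -> (12.847,-2.881) [heading=45, draw]
RT 120: heading 45 -> 285
FD 12: (12.847,-2.881) -> (15.953,-14.472) [heading=285, draw]
FD 2: (15.953,-14.472) -> (16.471,-16.404) [heading=285, draw]
PD: pen down
FD 17: (16.471,-16.404) -> (20.871,-32.824) [heading=285, draw]
RT 90: heading 285 -> 195
FD 3: (20.871,-32.824) -> (17.973,-33.601) [heading=195, draw]
FD 3: (17.973,-33.601) -> (15.075,-34.377) [heading=195, draw]
FD 7: (15.075,-34.377) -> (8.314,-36.189) [heading=195, draw]
Final: pos=(8.314,-36.189), heading=195, 9 segment(s) drawn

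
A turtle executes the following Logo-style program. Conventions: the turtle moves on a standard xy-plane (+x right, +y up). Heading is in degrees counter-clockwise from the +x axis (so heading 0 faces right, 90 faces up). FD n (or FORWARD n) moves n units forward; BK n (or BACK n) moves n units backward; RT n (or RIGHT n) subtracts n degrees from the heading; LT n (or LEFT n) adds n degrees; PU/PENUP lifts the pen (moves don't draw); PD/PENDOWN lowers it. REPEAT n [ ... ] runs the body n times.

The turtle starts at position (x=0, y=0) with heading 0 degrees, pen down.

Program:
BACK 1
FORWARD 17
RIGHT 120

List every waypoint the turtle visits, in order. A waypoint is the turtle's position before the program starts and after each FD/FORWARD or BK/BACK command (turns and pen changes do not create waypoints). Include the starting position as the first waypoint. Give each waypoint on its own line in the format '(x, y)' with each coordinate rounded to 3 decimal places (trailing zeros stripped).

Answer: (0, 0)
(-1, 0)
(16, 0)

Derivation:
Executing turtle program step by step:
Start: pos=(0,0), heading=0, pen down
BK 1: (0,0) -> (-1,0) [heading=0, draw]
FD 17: (-1,0) -> (16,0) [heading=0, draw]
RT 120: heading 0 -> 240
Final: pos=(16,0), heading=240, 2 segment(s) drawn
Waypoints (3 total):
(0, 0)
(-1, 0)
(16, 0)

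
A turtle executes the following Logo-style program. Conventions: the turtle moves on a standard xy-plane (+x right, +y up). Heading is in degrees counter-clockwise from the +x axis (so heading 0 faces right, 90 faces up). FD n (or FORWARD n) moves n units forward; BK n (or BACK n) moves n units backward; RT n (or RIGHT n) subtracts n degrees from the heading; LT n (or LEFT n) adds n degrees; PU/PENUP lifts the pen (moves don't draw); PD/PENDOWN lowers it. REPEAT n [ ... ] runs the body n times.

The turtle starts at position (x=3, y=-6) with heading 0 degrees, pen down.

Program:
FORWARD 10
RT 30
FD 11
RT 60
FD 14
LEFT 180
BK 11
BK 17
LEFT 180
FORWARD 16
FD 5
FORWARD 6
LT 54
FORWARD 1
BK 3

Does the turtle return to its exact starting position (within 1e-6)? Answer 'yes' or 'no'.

Executing turtle program step by step:
Start: pos=(3,-6), heading=0, pen down
FD 10: (3,-6) -> (13,-6) [heading=0, draw]
RT 30: heading 0 -> 330
FD 11: (13,-6) -> (22.526,-11.5) [heading=330, draw]
RT 60: heading 330 -> 270
FD 14: (22.526,-11.5) -> (22.526,-25.5) [heading=270, draw]
LT 180: heading 270 -> 90
BK 11: (22.526,-25.5) -> (22.526,-36.5) [heading=90, draw]
BK 17: (22.526,-36.5) -> (22.526,-53.5) [heading=90, draw]
LT 180: heading 90 -> 270
FD 16: (22.526,-53.5) -> (22.526,-69.5) [heading=270, draw]
FD 5: (22.526,-69.5) -> (22.526,-74.5) [heading=270, draw]
FD 6: (22.526,-74.5) -> (22.526,-80.5) [heading=270, draw]
LT 54: heading 270 -> 324
FD 1: (22.526,-80.5) -> (23.335,-81.088) [heading=324, draw]
BK 3: (23.335,-81.088) -> (20.908,-79.324) [heading=324, draw]
Final: pos=(20.908,-79.324), heading=324, 10 segment(s) drawn

Start position: (3, -6)
Final position: (20.908, -79.324)
Distance = 75.48; >= 1e-6 -> NOT closed

Answer: no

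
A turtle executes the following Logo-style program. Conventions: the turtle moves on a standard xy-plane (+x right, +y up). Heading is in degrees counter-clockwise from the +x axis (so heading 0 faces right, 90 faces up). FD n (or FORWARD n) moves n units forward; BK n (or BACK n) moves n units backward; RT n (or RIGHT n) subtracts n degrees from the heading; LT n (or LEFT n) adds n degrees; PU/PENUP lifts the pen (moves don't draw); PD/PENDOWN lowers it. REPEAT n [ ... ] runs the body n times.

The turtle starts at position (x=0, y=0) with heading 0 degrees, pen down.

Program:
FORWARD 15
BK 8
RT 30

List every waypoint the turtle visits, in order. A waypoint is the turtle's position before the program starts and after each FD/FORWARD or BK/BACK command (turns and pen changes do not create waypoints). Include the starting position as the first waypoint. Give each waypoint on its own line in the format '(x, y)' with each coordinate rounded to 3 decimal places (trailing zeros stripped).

Executing turtle program step by step:
Start: pos=(0,0), heading=0, pen down
FD 15: (0,0) -> (15,0) [heading=0, draw]
BK 8: (15,0) -> (7,0) [heading=0, draw]
RT 30: heading 0 -> 330
Final: pos=(7,0), heading=330, 2 segment(s) drawn
Waypoints (3 total):
(0, 0)
(15, 0)
(7, 0)

Answer: (0, 0)
(15, 0)
(7, 0)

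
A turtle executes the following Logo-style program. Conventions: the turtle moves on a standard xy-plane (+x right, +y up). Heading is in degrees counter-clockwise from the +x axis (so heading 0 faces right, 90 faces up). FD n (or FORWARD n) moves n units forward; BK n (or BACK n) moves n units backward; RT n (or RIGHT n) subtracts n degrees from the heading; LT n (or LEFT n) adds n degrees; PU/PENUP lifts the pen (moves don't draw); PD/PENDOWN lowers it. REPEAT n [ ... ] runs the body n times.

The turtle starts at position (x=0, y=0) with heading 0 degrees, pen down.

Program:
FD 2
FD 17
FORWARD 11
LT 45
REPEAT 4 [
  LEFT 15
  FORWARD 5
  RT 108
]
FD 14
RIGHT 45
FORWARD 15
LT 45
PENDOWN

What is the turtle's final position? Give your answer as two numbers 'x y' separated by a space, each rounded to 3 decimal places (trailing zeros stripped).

Executing turtle program step by step:
Start: pos=(0,0), heading=0, pen down
FD 2: (0,0) -> (2,0) [heading=0, draw]
FD 17: (2,0) -> (19,0) [heading=0, draw]
FD 11: (19,0) -> (30,0) [heading=0, draw]
LT 45: heading 0 -> 45
REPEAT 4 [
  -- iteration 1/4 --
  LT 15: heading 45 -> 60
  FD 5: (30,0) -> (32.5,4.33) [heading=60, draw]
  RT 108: heading 60 -> 312
  -- iteration 2/4 --
  LT 15: heading 312 -> 327
  FD 5: (32.5,4.33) -> (36.693,1.607) [heading=327, draw]
  RT 108: heading 327 -> 219
  -- iteration 3/4 --
  LT 15: heading 219 -> 234
  FD 5: (36.693,1.607) -> (33.754,-2.438) [heading=234, draw]
  RT 108: heading 234 -> 126
  -- iteration 4/4 --
  LT 15: heading 126 -> 141
  FD 5: (33.754,-2.438) -> (29.869,0.708) [heading=141, draw]
  RT 108: heading 141 -> 33
]
FD 14: (29.869,0.708) -> (41.61,8.333) [heading=33, draw]
RT 45: heading 33 -> 348
FD 15: (41.61,8.333) -> (56.282,5.215) [heading=348, draw]
LT 45: heading 348 -> 33
PD: pen down
Final: pos=(56.282,5.215), heading=33, 9 segment(s) drawn

Answer: 56.282 5.215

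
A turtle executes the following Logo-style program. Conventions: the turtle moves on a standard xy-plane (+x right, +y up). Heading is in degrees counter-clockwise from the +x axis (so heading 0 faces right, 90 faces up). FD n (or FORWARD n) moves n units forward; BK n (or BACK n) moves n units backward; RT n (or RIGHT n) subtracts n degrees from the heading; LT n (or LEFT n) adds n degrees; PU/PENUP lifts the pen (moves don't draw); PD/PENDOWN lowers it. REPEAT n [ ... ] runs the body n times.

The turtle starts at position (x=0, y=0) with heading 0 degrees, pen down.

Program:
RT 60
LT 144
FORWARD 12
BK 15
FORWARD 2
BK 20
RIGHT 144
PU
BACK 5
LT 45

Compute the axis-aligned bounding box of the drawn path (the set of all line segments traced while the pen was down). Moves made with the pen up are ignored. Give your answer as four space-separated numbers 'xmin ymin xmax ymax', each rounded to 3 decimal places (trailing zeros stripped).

Answer: -2.195 -20.885 1.254 11.934

Derivation:
Executing turtle program step by step:
Start: pos=(0,0), heading=0, pen down
RT 60: heading 0 -> 300
LT 144: heading 300 -> 84
FD 12: (0,0) -> (1.254,11.934) [heading=84, draw]
BK 15: (1.254,11.934) -> (-0.314,-2.984) [heading=84, draw]
FD 2: (-0.314,-2.984) -> (-0.105,-0.995) [heading=84, draw]
BK 20: (-0.105,-0.995) -> (-2.195,-20.885) [heading=84, draw]
RT 144: heading 84 -> 300
PU: pen up
BK 5: (-2.195,-20.885) -> (-4.695,-16.555) [heading=300, move]
LT 45: heading 300 -> 345
Final: pos=(-4.695,-16.555), heading=345, 4 segment(s) drawn

Segment endpoints: x in {-2.195, -0.314, -0.105, 0, 1.254}, y in {-20.885, -2.984, -0.995, 0, 11.934}
xmin=-2.195, ymin=-20.885, xmax=1.254, ymax=11.934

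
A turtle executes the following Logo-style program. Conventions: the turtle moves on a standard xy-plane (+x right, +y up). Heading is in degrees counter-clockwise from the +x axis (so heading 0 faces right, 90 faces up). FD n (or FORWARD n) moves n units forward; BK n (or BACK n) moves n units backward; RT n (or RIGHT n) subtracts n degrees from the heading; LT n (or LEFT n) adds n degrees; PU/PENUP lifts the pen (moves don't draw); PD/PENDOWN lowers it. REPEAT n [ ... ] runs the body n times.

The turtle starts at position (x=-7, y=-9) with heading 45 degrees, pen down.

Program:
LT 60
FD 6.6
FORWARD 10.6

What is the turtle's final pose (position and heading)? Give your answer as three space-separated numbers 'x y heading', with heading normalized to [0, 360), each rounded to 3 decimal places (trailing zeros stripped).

Answer: -11.452 7.614 105

Derivation:
Executing turtle program step by step:
Start: pos=(-7,-9), heading=45, pen down
LT 60: heading 45 -> 105
FD 6.6: (-7,-9) -> (-8.708,-2.625) [heading=105, draw]
FD 10.6: (-8.708,-2.625) -> (-11.452,7.614) [heading=105, draw]
Final: pos=(-11.452,7.614), heading=105, 2 segment(s) drawn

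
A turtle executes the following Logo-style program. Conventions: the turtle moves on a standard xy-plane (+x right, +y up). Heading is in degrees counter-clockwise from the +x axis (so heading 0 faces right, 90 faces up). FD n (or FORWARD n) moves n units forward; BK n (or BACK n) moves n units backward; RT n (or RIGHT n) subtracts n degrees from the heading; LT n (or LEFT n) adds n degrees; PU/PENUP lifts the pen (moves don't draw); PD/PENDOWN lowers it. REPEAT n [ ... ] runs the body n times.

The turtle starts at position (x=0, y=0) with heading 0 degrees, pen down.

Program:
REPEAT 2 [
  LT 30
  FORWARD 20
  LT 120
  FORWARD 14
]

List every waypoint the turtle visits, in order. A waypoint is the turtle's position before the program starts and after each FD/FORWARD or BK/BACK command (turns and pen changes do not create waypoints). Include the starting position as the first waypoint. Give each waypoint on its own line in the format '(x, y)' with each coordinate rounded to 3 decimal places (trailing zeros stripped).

Answer: (0, 0)
(17.321, 10)
(5.196, 17)
(-14.804, 17)
(-7.804, 4.876)

Derivation:
Executing turtle program step by step:
Start: pos=(0,0), heading=0, pen down
REPEAT 2 [
  -- iteration 1/2 --
  LT 30: heading 0 -> 30
  FD 20: (0,0) -> (17.321,10) [heading=30, draw]
  LT 120: heading 30 -> 150
  FD 14: (17.321,10) -> (5.196,17) [heading=150, draw]
  -- iteration 2/2 --
  LT 30: heading 150 -> 180
  FD 20: (5.196,17) -> (-14.804,17) [heading=180, draw]
  LT 120: heading 180 -> 300
  FD 14: (-14.804,17) -> (-7.804,4.876) [heading=300, draw]
]
Final: pos=(-7.804,4.876), heading=300, 4 segment(s) drawn
Waypoints (5 total):
(0, 0)
(17.321, 10)
(5.196, 17)
(-14.804, 17)
(-7.804, 4.876)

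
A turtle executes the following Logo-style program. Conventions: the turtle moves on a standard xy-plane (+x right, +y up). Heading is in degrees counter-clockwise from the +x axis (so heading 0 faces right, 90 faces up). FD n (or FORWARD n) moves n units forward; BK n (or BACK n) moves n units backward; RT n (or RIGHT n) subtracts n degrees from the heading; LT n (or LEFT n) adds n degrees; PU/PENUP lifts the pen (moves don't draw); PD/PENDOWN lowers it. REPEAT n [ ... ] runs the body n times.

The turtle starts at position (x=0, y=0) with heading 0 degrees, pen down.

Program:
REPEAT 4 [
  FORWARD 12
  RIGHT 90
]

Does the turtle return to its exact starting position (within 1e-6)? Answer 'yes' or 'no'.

Answer: yes

Derivation:
Executing turtle program step by step:
Start: pos=(0,0), heading=0, pen down
REPEAT 4 [
  -- iteration 1/4 --
  FD 12: (0,0) -> (12,0) [heading=0, draw]
  RT 90: heading 0 -> 270
  -- iteration 2/4 --
  FD 12: (12,0) -> (12,-12) [heading=270, draw]
  RT 90: heading 270 -> 180
  -- iteration 3/4 --
  FD 12: (12,-12) -> (0,-12) [heading=180, draw]
  RT 90: heading 180 -> 90
  -- iteration 4/4 --
  FD 12: (0,-12) -> (0,0) [heading=90, draw]
  RT 90: heading 90 -> 0
]
Final: pos=(0,0), heading=0, 4 segment(s) drawn

Start position: (0, 0)
Final position: (0, 0)
Distance = 0; < 1e-6 -> CLOSED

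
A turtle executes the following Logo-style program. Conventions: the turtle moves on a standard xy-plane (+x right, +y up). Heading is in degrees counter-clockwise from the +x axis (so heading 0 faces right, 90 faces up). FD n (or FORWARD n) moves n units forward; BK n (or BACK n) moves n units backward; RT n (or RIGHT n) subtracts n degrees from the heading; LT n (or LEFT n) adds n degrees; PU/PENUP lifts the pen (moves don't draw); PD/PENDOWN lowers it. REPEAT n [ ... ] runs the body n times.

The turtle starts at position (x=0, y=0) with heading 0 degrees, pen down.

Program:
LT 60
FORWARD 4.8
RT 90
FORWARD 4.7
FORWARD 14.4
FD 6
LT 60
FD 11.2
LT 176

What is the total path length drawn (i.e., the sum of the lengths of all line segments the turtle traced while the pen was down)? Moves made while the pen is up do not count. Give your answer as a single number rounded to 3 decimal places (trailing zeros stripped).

Answer: 41.1

Derivation:
Executing turtle program step by step:
Start: pos=(0,0), heading=0, pen down
LT 60: heading 0 -> 60
FD 4.8: (0,0) -> (2.4,4.157) [heading=60, draw]
RT 90: heading 60 -> 330
FD 4.7: (2.4,4.157) -> (6.47,1.807) [heading=330, draw]
FD 14.4: (6.47,1.807) -> (18.941,-5.393) [heading=330, draw]
FD 6: (18.941,-5.393) -> (24.137,-8.393) [heading=330, draw]
LT 60: heading 330 -> 30
FD 11.2: (24.137,-8.393) -> (33.837,-2.793) [heading=30, draw]
LT 176: heading 30 -> 206
Final: pos=(33.837,-2.793), heading=206, 5 segment(s) drawn

Segment lengths:
  seg 1: (0,0) -> (2.4,4.157), length = 4.8
  seg 2: (2.4,4.157) -> (6.47,1.807), length = 4.7
  seg 3: (6.47,1.807) -> (18.941,-5.393), length = 14.4
  seg 4: (18.941,-5.393) -> (24.137,-8.393), length = 6
  seg 5: (24.137,-8.393) -> (33.837,-2.793), length = 11.2
Total = 41.1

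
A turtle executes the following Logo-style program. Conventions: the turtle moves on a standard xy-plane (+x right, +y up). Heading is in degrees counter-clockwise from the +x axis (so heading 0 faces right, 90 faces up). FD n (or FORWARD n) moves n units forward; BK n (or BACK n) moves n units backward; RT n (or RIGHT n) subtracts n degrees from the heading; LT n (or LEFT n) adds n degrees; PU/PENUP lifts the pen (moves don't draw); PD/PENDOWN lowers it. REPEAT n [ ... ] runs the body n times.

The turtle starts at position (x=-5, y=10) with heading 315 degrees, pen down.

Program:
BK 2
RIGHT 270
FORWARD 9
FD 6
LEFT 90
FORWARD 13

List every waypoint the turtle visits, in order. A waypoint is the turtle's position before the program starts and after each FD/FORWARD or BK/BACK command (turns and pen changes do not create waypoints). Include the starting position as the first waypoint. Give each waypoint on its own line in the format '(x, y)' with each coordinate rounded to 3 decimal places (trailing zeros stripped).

Answer: (-5, 10)
(-6.414, 11.414)
(-0.05, 17.778)
(4.192, 22.021)
(-5, 31.213)

Derivation:
Executing turtle program step by step:
Start: pos=(-5,10), heading=315, pen down
BK 2: (-5,10) -> (-6.414,11.414) [heading=315, draw]
RT 270: heading 315 -> 45
FD 9: (-6.414,11.414) -> (-0.05,17.778) [heading=45, draw]
FD 6: (-0.05,17.778) -> (4.192,22.021) [heading=45, draw]
LT 90: heading 45 -> 135
FD 13: (4.192,22.021) -> (-5,31.213) [heading=135, draw]
Final: pos=(-5,31.213), heading=135, 4 segment(s) drawn
Waypoints (5 total):
(-5, 10)
(-6.414, 11.414)
(-0.05, 17.778)
(4.192, 22.021)
(-5, 31.213)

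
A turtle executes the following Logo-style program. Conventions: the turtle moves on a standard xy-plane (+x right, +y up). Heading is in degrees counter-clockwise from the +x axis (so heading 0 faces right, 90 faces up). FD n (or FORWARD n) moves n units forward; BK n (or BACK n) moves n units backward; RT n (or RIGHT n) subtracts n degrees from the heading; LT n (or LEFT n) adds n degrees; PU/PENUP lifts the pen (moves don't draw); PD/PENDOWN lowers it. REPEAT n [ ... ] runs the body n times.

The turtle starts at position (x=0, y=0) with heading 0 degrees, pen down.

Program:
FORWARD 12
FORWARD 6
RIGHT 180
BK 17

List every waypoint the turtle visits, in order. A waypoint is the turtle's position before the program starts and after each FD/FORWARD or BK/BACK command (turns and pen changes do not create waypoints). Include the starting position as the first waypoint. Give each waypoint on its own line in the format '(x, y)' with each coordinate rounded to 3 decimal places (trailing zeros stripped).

Executing turtle program step by step:
Start: pos=(0,0), heading=0, pen down
FD 12: (0,0) -> (12,0) [heading=0, draw]
FD 6: (12,0) -> (18,0) [heading=0, draw]
RT 180: heading 0 -> 180
BK 17: (18,0) -> (35,0) [heading=180, draw]
Final: pos=(35,0), heading=180, 3 segment(s) drawn
Waypoints (4 total):
(0, 0)
(12, 0)
(18, 0)
(35, 0)

Answer: (0, 0)
(12, 0)
(18, 0)
(35, 0)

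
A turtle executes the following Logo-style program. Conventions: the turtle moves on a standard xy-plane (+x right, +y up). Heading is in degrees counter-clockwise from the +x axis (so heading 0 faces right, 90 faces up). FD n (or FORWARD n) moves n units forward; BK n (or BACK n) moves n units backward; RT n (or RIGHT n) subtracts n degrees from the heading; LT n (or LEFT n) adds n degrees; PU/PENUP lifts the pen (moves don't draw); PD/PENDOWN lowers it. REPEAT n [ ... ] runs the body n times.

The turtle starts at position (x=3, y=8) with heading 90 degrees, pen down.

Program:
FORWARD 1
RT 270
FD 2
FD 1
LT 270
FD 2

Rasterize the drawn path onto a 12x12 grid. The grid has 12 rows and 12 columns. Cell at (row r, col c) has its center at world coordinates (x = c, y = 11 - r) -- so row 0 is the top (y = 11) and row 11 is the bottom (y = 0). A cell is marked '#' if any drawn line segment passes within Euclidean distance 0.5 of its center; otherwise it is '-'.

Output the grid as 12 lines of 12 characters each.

Answer: #-----------
#-----------
####--------
---#--------
------------
------------
------------
------------
------------
------------
------------
------------

Derivation:
Segment 0: (3,8) -> (3,9)
Segment 1: (3,9) -> (1,9)
Segment 2: (1,9) -> (0,9)
Segment 3: (0,9) -> (0,11)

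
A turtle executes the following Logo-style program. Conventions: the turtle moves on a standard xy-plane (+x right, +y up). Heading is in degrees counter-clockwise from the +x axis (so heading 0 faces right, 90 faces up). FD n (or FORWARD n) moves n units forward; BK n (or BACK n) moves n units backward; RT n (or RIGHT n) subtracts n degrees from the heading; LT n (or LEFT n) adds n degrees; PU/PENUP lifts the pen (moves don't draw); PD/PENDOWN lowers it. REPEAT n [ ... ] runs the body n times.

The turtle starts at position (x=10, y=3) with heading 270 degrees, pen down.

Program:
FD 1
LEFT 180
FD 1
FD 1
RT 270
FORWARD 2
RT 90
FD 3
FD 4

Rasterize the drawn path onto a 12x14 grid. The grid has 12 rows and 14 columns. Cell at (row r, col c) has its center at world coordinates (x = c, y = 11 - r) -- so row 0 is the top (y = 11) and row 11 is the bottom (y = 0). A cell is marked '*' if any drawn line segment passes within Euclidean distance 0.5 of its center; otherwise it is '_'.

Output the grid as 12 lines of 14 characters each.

Segment 0: (10,3) -> (10,2)
Segment 1: (10,2) -> (10,3)
Segment 2: (10,3) -> (10,4)
Segment 3: (10,4) -> (8,4)
Segment 4: (8,4) -> (8,7)
Segment 5: (8,7) -> (8,11)

Answer: ________*_____
________*_____
________*_____
________*_____
________*_____
________*_____
________*_____
________***___
__________*___
__________*___
______________
______________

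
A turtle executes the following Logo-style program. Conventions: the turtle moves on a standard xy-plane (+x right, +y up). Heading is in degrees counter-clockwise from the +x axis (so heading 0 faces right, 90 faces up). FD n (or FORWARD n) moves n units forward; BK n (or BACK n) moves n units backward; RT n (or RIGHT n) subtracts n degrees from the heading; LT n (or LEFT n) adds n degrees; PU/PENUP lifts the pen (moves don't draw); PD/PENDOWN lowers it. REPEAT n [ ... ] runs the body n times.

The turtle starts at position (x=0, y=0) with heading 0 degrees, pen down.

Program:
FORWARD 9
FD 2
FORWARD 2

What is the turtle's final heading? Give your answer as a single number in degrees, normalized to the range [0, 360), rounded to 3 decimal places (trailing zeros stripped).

Executing turtle program step by step:
Start: pos=(0,0), heading=0, pen down
FD 9: (0,0) -> (9,0) [heading=0, draw]
FD 2: (9,0) -> (11,0) [heading=0, draw]
FD 2: (11,0) -> (13,0) [heading=0, draw]
Final: pos=(13,0), heading=0, 3 segment(s) drawn

Answer: 0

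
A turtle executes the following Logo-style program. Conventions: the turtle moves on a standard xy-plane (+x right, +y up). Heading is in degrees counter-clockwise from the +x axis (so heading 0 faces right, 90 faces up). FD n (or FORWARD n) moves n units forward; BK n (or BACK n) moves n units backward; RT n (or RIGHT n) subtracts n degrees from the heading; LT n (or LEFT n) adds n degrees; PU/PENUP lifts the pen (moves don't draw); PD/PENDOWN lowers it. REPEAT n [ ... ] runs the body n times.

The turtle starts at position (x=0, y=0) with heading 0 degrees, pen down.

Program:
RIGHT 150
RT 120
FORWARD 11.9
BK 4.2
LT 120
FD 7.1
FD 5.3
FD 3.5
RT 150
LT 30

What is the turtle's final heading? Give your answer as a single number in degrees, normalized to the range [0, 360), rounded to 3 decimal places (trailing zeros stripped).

Answer: 90

Derivation:
Executing turtle program step by step:
Start: pos=(0,0), heading=0, pen down
RT 150: heading 0 -> 210
RT 120: heading 210 -> 90
FD 11.9: (0,0) -> (0,11.9) [heading=90, draw]
BK 4.2: (0,11.9) -> (0,7.7) [heading=90, draw]
LT 120: heading 90 -> 210
FD 7.1: (0,7.7) -> (-6.149,4.15) [heading=210, draw]
FD 5.3: (-6.149,4.15) -> (-10.739,1.5) [heading=210, draw]
FD 3.5: (-10.739,1.5) -> (-13.77,-0.25) [heading=210, draw]
RT 150: heading 210 -> 60
LT 30: heading 60 -> 90
Final: pos=(-13.77,-0.25), heading=90, 5 segment(s) drawn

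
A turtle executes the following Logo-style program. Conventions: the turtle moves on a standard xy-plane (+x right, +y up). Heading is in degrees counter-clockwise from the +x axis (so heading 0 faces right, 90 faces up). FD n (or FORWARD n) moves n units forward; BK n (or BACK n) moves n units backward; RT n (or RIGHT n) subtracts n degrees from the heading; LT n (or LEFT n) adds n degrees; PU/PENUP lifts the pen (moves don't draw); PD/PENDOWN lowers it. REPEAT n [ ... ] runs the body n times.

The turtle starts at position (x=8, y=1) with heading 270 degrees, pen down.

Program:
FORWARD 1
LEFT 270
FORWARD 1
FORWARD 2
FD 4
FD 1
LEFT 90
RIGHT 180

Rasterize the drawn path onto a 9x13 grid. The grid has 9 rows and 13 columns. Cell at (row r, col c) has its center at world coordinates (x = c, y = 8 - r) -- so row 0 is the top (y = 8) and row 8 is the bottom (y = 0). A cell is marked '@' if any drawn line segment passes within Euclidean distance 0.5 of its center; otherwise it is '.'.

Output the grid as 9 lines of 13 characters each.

Answer: .............
.............
.............
.............
.............
.............
.............
........@....
@@@@@@@@@....

Derivation:
Segment 0: (8,1) -> (8,0)
Segment 1: (8,0) -> (7,0)
Segment 2: (7,0) -> (5,0)
Segment 3: (5,0) -> (1,0)
Segment 4: (1,0) -> (0,0)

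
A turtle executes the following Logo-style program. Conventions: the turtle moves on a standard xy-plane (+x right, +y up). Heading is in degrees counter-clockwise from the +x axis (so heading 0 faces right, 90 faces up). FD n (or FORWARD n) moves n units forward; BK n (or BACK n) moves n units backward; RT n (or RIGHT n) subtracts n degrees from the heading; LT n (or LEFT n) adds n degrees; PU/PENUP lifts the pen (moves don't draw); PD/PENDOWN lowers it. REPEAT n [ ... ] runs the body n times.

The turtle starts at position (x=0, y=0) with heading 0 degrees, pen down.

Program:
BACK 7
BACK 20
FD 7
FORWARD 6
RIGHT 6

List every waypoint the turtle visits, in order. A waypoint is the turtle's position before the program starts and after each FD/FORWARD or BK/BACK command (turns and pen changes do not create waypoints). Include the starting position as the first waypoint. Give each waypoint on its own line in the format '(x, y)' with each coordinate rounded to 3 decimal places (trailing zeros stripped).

Executing turtle program step by step:
Start: pos=(0,0), heading=0, pen down
BK 7: (0,0) -> (-7,0) [heading=0, draw]
BK 20: (-7,0) -> (-27,0) [heading=0, draw]
FD 7: (-27,0) -> (-20,0) [heading=0, draw]
FD 6: (-20,0) -> (-14,0) [heading=0, draw]
RT 6: heading 0 -> 354
Final: pos=(-14,0), heading=354, 4 segment(s) drawn
Waypoints (5 total):
(0, 0)
(-7, 0)
(-27, 0)
(-20, 0)
(-14, 0)

Answer: (0, 0)
(-7, 0)
(-27, 0)
(-20, 0)
(-14, 0)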